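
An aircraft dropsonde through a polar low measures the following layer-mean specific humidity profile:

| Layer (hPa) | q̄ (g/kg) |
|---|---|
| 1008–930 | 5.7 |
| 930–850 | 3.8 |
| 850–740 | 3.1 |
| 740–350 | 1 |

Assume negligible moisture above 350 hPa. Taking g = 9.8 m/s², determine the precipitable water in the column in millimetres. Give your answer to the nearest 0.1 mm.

Precipitable water is the column-integrated vapour mass per unit area: PW = (1/g) Σ q̄ Δp, with q in kg/kg and Δp in Pa (1 kg/m² of water = 1 mm).
Layer 1008–930 hPa: Δp = 78 hPa = 7800 Pa, q̄ = 0.0057 kg/kg → 0.0057 × 7800 / 9.8 = 4.54 mm
Layer 930–850 hPa: Δp = 80 hPa = 8000 Pa, q̄ = 0.0038 kg/kg → 0.0038 × 8000 / 9.8 = 3.10 mm
Layer 850–740 hPa: Δp = 110 hPa = 11000 Pa, q̄ = 0.0031 kg/kg → 0.0031 × 11000 / 9.8 = 3.48 mm
Layer 740–350 hPa: Δp = 390 hPa = 39000 Pa, q̄ = 0.001 kg/kg → 0.001 × 39000 / 9.8 = 3.98 mm
PW = 4.54 + 3.10 + 3.48 + 3.98 = 15.10 ≈ 15.1 mm.

PW ≈ 15.1 mm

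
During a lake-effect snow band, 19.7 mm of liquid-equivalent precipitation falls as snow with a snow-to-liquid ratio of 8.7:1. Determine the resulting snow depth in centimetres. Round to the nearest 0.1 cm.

snow depth ≈ 17.1 cm

Snow depth = liquid × ratio = 19.7 mm × 8.7 = 171.39 mm = 17.1 cm.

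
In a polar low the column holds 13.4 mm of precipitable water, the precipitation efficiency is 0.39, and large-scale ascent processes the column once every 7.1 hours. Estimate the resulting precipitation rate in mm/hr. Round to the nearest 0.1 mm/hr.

Each overturning extracts ε × PW = 0.39 × 13.4 = 5.226 mm.
Rate = ε·PW / τ = 5.226 / 7.1 h = 0.7 mm/hr.

R ≈ 0.7 mm/hr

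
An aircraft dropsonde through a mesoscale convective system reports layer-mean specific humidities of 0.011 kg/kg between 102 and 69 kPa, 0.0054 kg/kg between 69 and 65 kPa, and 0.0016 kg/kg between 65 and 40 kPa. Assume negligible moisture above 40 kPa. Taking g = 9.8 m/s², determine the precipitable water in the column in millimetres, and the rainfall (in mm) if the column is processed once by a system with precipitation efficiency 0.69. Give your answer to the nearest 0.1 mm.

PW ≈ 43.3 mm; rainfall ≈ 29.9 mm

Precipitable water is the column-integrated vapour mass per unit area: PW = (1/g) Σ q̄ Δp, with q in kg/kg and Δp in Pa (1 kg/m² of water = 1 mm).
Layer 102–69 kPa: Δp = 330 hPa = 33000 Pa, q̄ = 0.011 kg/kg → 0.011 × 33000 / 9.8 = 37.04 mm
Layer 69–65 kPa: Δp = 40 hPa = 4000 Pa, q̄ = 0.0054 kg/kg → 0.0054 × 4000 / 9.8 = 2.20 mm
Layer 65–40 kPa: Δp = 250 hPa = 25000 Pa, q̄ = 0.0016 kg/kg → 0.0016 × 25000 / 9.8 = 4.08 mm
PW = 37.04 + 2.20 + 4.08 = 43.32 ≈ 43.3 mm.
Rainfall = ε × PW = 0.69 × 43.3 = 29.9 mm.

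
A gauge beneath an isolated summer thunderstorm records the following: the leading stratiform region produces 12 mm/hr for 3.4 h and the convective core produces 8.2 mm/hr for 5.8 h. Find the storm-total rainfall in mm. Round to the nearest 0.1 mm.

Total = Σ Rᵢ Δtᵢ = 12 × 3.4 + 8.2 × 5.8
      = 40.8 + 47.56 = 88.4 mm.

total ≈ 88.4 mm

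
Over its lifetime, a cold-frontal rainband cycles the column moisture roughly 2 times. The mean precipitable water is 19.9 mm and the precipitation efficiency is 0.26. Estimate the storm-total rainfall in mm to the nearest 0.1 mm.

Each cycle deposits ε × PW = 0.26 × 19.9 = 5.174 mm.
Over 2 cycles: 2 × 5.174 = 10.3 mm.

rainfall ≈ 10.3 mm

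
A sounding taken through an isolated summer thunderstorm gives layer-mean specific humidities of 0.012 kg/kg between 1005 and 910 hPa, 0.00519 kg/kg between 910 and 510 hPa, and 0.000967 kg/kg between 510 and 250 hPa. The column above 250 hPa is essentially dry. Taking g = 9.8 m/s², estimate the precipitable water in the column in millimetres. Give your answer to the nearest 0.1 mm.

PW ≈ 35.4 mm

Precipitable water is the column-integrated vapour mass per unit area: PW = (1/g) Σ q̄ Δp, with q in kg/kg and Δp in Pa (1 kg/m² of water = 1 mm).
Layer 1005–910 hPa: Δp = 95 hPa = 9500 Pa, q̄ = 0.012 kg/kg → 0.012 × 9500 / 9.8 = 11.63 mm
Layer 910–510 hPa: Δp = 400 hPa = 40000 Pa, q̄ = 0.00519 kg/kg → 0.00519 × 40000 / 9.8 = 21.18 mm
Layer 510–250 hPa: Δp = 260 hPa = 26000 Pa, q̄ = 0.000967 kg/kg → 0.000967 × 26000 / 9.8 = 2.57 mm
PW = 11.63 + 21.18 + 2.57 = 35.38 ≈ 35.4 mm.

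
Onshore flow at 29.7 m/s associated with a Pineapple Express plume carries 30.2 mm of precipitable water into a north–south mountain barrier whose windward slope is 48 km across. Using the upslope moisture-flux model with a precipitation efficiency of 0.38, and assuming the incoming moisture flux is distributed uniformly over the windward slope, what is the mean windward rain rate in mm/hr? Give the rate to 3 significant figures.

R ≈ 25.6 mm/hr

Incoming column moisture flux per unit ridge length: F = V × PW = 29.7 × 30.2 = 896.94 mm·m/s.
Spread over the 48 km slope with efficiency ε = 0.38: R = ε·F/W = 0.38 × 896.94 / 48000 m = 7.101e-03 mm/s.
R = 7.101e-03 × 3600 = 25.6 mm/hr.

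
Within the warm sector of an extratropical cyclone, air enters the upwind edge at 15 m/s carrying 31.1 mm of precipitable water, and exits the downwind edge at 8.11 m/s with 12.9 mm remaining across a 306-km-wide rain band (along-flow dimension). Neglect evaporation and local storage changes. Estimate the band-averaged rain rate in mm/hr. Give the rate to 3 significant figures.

Column moisture flux per unit crosswind length is F = V × PW.
Inflow: F_in = 15 × 31.1 = 466.5 mm·m/s
Outflow: F_out = 8.11 × 12.9 = 104.619 mm·m/s
Steady-state rate R = (F_in − F_out)/L = (466.5 − 104.619) / 306000 m = 1.183e-03 mm/s.
R = 1.183e-03 × 3600 = 4.26 mm/hr.

R ≈ 4.26 mm/hr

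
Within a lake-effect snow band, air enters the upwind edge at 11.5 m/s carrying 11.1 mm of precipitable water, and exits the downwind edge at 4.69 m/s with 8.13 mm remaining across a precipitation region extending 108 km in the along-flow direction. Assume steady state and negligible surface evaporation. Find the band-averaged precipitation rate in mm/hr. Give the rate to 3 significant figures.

R ≈ 2.98 mm/hr

Column moisture flux per unit crosswind length is F = V × PW.
Inflow: F_in = 11.5 × 11.1 = 127.65 mm·m/s
Outflow: F_out = 4.69 × 8.13 = 38.1297 mm·m/s
Steady-state rate R = (F_in − F_out)/L = (127.65 − 38.1297) / 108000 m = 8.289e-04 mm/s.
R = 8.289e-04 × 3600 = 2.98 mm/hr.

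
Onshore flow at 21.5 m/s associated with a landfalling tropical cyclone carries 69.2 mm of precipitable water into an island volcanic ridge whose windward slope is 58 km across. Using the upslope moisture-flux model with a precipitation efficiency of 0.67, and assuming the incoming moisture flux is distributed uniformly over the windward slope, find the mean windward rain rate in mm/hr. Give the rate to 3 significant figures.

R ≈ 61.9 mm/hr

Incoming column moisture flux per unit ridge length: F = V × PW = 21.5 × 69.2 = 1487.8 mm·m/s.
Spread over the 58 km slope with efficiency ε = 0.67: R = ε·F/W = 0.67 × 1487.8 / 58000 m = 1.719e-02 mm/s.
R = 1.719e-02 × 3600 = 61.9 mm/hr.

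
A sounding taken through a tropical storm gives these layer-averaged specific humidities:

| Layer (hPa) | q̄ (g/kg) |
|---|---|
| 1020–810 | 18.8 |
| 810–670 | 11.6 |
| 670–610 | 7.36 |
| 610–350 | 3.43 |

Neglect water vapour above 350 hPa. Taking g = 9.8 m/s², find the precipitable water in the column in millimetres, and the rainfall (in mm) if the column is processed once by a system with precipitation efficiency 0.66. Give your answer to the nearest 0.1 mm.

Precipitable water is the column-integrated vapour mass per unit area: PW = (1/g) Σ q̄ Δp, with q in kg/kg and Δp in Pa (1 kg/m² of water = 1 mm).
Layer 1020–810 hPa: Δp = 210 hPa = 21000 Pa, q̄ = 0.0188 kg/kg → 0.0188 × 21000 / 9.8 = 40.29 mm
Layer 810–670 hPa: Δp = 140 hPa = 14000 Pa, q̄ = 0.0116 kg/kg → 0.0116 × 14000 / 9.8 = 16.57 mm
Layer 670–610 hPa: Δp = 60 hPa = 6000 Pa, q̄ = 0.00736 kg/kg → 0.00736 × 6000 / 9.8 = 4.51 mm
Layer 610–350 hPa: Δp = 260 hPa = 26000 Pa, q̄ = 0.00343 kg/kg → 0.00343 × 26000 / 9.8 = 9.10 mm
PW = 40.29 + 16.57 + 4.51 + 9.10 = 70.47 ≈ 70.5 mm.
Rainfall = ε × PW = 0.66 × 70.5 = 46.5 mm.

PW ≈ 70.5 mm; rainfall ≈ 46.5 mm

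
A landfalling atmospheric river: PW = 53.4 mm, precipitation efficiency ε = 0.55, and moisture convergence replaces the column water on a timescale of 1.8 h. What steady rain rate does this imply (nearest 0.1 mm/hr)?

Each overturning extracts ε × PW = 0.55 × 53.4 = 29.37 mm.
Rate = ε·PW / τ = 29.37 / 1.8 h = 16.3 mm/hr.

R ≈ 16.3 mm/hr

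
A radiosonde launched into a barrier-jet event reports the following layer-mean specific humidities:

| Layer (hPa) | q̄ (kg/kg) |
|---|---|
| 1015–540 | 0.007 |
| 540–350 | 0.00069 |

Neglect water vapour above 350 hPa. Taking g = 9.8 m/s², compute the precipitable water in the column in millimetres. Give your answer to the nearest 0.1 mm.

PW ≈ 35.3 mm

Precipitable water is the column-integrated vapour mass per unit area: PW = (1/g) Σ q̄ Δp, with q in kg/kg and Δp in Pa (1 kg/m² of water = 1 mm).
Layer 1015–540 hPa: Δp = 475 hPa = 47500 Pa, q̄ = 0.007 kg/kg → 0.007 × 47500 / 9.8 = 33.93 mm
Layer 540–350 hPa: Δp = 190 hPa = 19000 Pa, q̄ = 0.00069 kg/kg → 0.00069 × 19000 / 9.8 = 1.34 mm
PW = 33.93 + 1.34 = 35.27 ≈ 35.3 mm.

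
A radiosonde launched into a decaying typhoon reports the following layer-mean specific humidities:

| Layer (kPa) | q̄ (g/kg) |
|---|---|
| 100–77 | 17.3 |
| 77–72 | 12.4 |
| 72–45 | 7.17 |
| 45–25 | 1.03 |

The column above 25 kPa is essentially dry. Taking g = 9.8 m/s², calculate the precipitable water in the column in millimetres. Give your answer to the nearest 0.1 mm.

Precipitable water is the column-integrated vapour mass per unit area: PW = (1/g) Σ q̄ Δp, with q in kg/kg and Δp in Pa (1 kg/m² of water = 1 mm).
Layer 100–77 kPa: Δp = 230 hPa = 23000 Pa, q̄ = 0.0173 kg/kg → 0.0173 × 23000 / 9.8 = 40.60 mm
Layer 77–72 kPa: Δp = 50 hPa = 5000 Pa, q̄ = 0.0124 kg/kg → 0.0124 × 5000 / 9.8 = 6.33 mm
Layer 72–45 kPa: Δp = 270 hPa = 27000 Pa, q̄ = 0.00717 kg/kg → 0.00717 × 27000 / 9.8 = 19.75 mm
Layer 45–25 kPa: Δp = 200 hPa = 20000 Pa, q̄ = 0.00103 kg/kg → 0.00103 × 20000 / 9.8 = 2.10 mm
PW = 40.60 + 6.33 + 19.75 + 2.10 = 68.78 ≈ 68.8 mm.

PW ≈ 68.8 mm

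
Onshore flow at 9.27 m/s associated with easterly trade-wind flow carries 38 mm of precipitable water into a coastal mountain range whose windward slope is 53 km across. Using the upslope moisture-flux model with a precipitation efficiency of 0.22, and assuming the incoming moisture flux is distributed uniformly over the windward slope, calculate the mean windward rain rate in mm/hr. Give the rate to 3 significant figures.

R ≈ 5.26 mm/hr

Incoming column moisture flux per unit ridge length: F = V × PW = 9.27 × 38 = 352.26 mm·m/s.
Spread over the 53 km slope with efficiency ε = 0.22: R = ε·F/W = 0.22 × 352.26 / 53000 m = 1.462e-03 mm/s.
R = 1.462e-03 × 3600 = 5.26 mm/hr.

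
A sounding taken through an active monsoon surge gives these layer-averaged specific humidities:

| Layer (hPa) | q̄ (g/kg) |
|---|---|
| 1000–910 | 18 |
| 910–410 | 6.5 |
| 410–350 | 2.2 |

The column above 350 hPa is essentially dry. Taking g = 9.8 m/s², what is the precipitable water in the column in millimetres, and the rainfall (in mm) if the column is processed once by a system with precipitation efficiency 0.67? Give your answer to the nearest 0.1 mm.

PW ≈ 51.0 mm; rainfall ≈ 34.2 mm

Precipitable water is the column-integrated vapour mass per unit area: PW = (1/g) Σ q̄ Δp, with q in kg/kg and Δp in Pa (1 kg/m² of water = 1 mm).
Layer 1000–910 hPa: Δp = 90 hPa = 9000 Pa, q̄ = 0.018 kg/kg → 0.018 × 9000 / 9.8 = 16.53 mm
Layer 910–410 hPa: Δp = 500 hPa = 50000 Pa, q̄ = 0.0065 kg/kg → 0.0065 × 50000 / 9.8 = 33.16 mm
Layer 410–350 hPa: Δp = 60 hPa = 6000 Pa, q̄ = 0.0022 kg/kg → 0.0022 × 6000 / 9.8 = 1.35 mm
PW = 16.53 + 33.16 + 1.35 = 51.04 ≈ 51.0 mm.
Rainfall = ε × PW = 0.67 × 51.0 = 34.2 mm.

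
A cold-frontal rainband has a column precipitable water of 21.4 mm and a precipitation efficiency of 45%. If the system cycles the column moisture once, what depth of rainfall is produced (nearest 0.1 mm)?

Rainfall = ε × PW = 0.45 × 21.4 = 9.6 mm.

rainfall ≈ 9.6 mm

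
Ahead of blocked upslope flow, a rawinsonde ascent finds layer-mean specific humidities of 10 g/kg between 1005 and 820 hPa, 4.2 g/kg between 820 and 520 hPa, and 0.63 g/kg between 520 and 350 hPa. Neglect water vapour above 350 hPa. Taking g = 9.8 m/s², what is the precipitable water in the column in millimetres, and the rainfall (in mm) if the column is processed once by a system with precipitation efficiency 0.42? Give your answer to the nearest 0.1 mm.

Precipitable water is the column-integrated vapour mass per unit area: PW = (1/g) Σ q̄ Δp, with q in kg/kg and Δp in Pa (1 kg/m² of water = 1 mm).
Layer 1005–820 hPa: Δp = 185 hPa = 18500 Pa, q̄ = 0.01 kg/kg → 0.01 × 18500 / 9.8 = 18.88 mm
Layer 820–520 hPa: Δp = 300 hPa = 30000 Pa, q̄ = 0.0042 kg/kg → 0.0042 × 30000 / 9.8 = 12.86 mm
Layer 520–350 hPa: Δp = 170 hPa = 17000 Pa, q̄ = 0.00063 kg/kg → 0.00063 × 17000 / 9.8 = 1.09 mm
PW = 18.88 + 12.86 + 1.09 = 32.83 ≈ 32.8 mm.
Rainfall = ε × PW = 0.42 × 32.8 = 13.8 mm.

PW ≈ 32.8 mm; rainfall ≈ 13.8 mm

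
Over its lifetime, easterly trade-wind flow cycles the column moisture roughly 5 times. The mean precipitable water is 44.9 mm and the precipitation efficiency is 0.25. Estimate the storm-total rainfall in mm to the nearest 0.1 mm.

Each cycle deposits ε × PW = 0.25 × 44.9 = 11.225 mm.
Over 5 cycles: 5 × 11.225 = 56.1 mm.

rainfall ≈ 56.1 mm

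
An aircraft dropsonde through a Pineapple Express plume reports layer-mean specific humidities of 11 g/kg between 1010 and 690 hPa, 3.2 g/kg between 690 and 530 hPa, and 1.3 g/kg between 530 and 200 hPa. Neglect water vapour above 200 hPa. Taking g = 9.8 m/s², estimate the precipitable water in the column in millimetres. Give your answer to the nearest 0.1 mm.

Precipitable water is the column-integrated vapour mass per unit area: PW = (1/g) Σ q̄ Δp, with q in kg/kg and Δp in Pa (1 kg/m² of water = 1 mm).
Layer 1010–690 hPa: Δp = 320 hPa = 32000 Pa, q̄ = 0.011 kg/kg → 0.011 × 32000 / 9.8 = 35.92 mm
Layer 690–530 hPa: Δp = 160 hPa = 16000 Pa, q̄ = 0.0032 kg/kg → 0.0032 × 16000 / 9.8 = 5.22 mm
Layer 530–200 hPa: Δp = 330 hPa = 33000 Pa, q̄ = 0.0013 kg/kg → 0.0013 × 33000 / 9.8 = 4.38 mm
PW = 35.92 + 5.22 + 4.38 = 45.52 ≈ 45.5 mm.

PW ≈ 45.5 mm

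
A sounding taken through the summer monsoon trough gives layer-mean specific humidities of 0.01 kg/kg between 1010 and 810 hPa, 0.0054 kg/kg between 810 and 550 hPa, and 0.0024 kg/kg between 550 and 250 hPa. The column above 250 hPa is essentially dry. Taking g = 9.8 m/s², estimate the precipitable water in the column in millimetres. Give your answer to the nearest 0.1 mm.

Precipitable water is the column-integrated vapour mass per unit area: PW = (1/g) Σ q̄ Δp, with q in kg/kg and Δp in Pa (1 kg/m² of water = 1 mm).
Layer 1010–810 hPa: Δp = 200 hPa = 20000 Pa, q̄ = 0.01 kg/kg → 0.01 × 20000 / 9.8 = 20.41 mm
Layer 810–550 hPa: Δp = 260 hPa = 26000 Pa, q̄ = 0.0054 kg/kg → 0.0054 × 26000 / 9.8 = 14.33 mm
Layer 550–250 hPa: Δp = 300 hPa = 30000 Pa, q̄ = 0.0024 kg/kg → 0.0024 × 30000 / 9.8 = 7.35 mm
PW = 20.41 + 14.33 + 7.35 = 42.09 ≈ 42.1 mm.

PW ≈ 42.1 mm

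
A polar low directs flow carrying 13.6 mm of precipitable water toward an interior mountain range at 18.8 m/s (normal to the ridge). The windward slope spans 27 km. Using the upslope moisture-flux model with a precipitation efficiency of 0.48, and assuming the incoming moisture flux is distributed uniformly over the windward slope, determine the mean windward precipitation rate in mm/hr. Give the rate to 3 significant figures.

Incoming column moisture flux per unit ridge length: F = V × PW = 18.8 × 13.6 = 255.68 mm·m/s.
Spread over the 27 km slope with efficiency ε = 0.48: R = ε·F/W = 0.48 × 255.68 / 27000 m = 4.545e-03 mm/s.
R = 4.545e-03 × 3600 = 16.4 mm/hr.

R ≈ 16.4 mm/hr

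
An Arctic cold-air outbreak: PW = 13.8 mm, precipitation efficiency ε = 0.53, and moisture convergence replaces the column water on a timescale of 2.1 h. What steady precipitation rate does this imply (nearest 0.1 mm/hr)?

R ≈ 3.5 mm/hr

Each overturning extracts ε × PW = 0.53 × 13.8 = 7.314 mm.
Rate = ε·PW / τ = 7.314 / 2.1 h = 3.5 mm/hr.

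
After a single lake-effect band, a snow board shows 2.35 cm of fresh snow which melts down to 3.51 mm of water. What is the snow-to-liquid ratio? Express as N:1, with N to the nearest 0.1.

ratio ≈ 6.7

Ratio = snow depth / SWE = 23.5 mm / 3.51 mm = 6.7, i.e. 6.7:1.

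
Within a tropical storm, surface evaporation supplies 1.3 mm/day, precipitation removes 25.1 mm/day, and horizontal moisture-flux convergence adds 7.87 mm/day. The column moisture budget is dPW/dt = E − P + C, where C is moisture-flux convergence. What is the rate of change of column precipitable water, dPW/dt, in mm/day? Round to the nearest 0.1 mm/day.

dPW/dt ≈ -15.9 mm/day

dPW/dt = E − P + C = 1.3 − 25.1 + (7.87) = -15.9 mm/day.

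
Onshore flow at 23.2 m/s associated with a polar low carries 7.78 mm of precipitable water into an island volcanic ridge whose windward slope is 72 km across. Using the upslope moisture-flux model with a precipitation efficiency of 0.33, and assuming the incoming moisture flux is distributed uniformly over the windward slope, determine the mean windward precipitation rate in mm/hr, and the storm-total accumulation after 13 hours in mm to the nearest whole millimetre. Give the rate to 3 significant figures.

Incoming column moisture flux per unit ridge length: F = V × PW = 23.2 × 7.78 = 180.496 mm·m/s.
Spread over the 72 km slope with efficiency ε = 0.33: R = ε·F/W = 0.33 × 180.496 / 72000 m = 8.273e-04 mm/s.
R = 8.273e-04 × 3600 = 2.98 mm/hr.
Over 13 h: total = 2.98 × 13 = 38.74 ≈ 39 mm.

R ≈ 2.98 mm/hr; total ≈ 39 mm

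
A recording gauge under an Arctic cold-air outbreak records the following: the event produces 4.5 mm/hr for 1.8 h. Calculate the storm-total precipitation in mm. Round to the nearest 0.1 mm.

Total = Σ Rᵢ Δtᵢ = 4.5 × 1.8
      = 8.1 = 8.1 mm.

total ≈ 8.1 mm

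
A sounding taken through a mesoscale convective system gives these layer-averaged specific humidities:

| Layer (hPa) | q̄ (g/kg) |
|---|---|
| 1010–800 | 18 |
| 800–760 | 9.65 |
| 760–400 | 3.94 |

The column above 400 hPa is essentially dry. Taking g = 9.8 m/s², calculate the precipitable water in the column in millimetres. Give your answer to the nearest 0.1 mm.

Precipitable water is the column-integrated vapour mass per unit area: PW = (1/g) Σ q̄ Δp, with q in kg/kg and Δp in Pa (1 kg/m² of water = 1 mm).
Layer 1010–800 hPa: Δp = 210 hPa = 21000 Pa, q̄ = 0.018 kg/kg → 0.018 × 21000 / 9.8 = 38.57 mm
Layer 800–760 hPa: Δp = 40 hPa = 4000 Pa, q̄ = 0.00965 kg/kg → 0.00965 × 4000 / 9.8 = 3.94 mm
Layer 760–400 hPa: Δp = 360 hPa = 36000 Pa, q̄ = 0.00394 kg/kg → 0.00394 × 36000 / 9.8 = 14.47 mm
PW = 38.57 + 3.94 + 14.47 = 56.98 ≈ 57.0 mm.

PW ≈ 57.0 mm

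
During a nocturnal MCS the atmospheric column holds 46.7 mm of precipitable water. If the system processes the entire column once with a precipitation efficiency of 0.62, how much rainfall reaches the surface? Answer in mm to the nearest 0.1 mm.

rainfall ≈ 29.0 mm

Rainfall = ε × PW = 0.62 × 46.7 = 29.0 mm.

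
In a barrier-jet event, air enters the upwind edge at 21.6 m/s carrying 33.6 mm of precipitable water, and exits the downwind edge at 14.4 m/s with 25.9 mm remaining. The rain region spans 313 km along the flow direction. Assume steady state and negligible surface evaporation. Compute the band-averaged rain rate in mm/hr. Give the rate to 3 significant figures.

Column moisture flux per unit crosswind length is F = V × PW.
Inflow: F_in = 21.6 × 33.6 = 725.76 mm·m/s
Outflow: F_out = 14.4 × 25.9 = 372.96 mm·m/s
Steady-state rate R = (F_in − F_out)/L = (725.76 − 372.96) / 313000 m = 1.127e-03 mm/s.
R = 1.127e-03 × 3600 = 4.06 mm/hr.

R ≈ 4.06 mm/hr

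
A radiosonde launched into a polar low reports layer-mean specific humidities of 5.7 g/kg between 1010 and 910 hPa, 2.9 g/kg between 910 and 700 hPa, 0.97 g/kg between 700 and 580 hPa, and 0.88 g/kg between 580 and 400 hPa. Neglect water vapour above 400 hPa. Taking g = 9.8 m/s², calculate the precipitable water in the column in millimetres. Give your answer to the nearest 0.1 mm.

Precipitable water is the column-integrated vapour mass per unit area: PW = (1/g) Σ q̄ Δp, with q in kg/kg and Δp in Pa (1 kg/m² of water = 1 mm).
Layer 1010–910 hPa: Δp = 100 hPa = 10000 Pa, q̄ = 0.0057 kg/kg → 0.0057 × 10000 / 9.8 = 5.82 mm
Layer 910–700 hPa: Δp = 210 hPa = 21000 Pa, q̄ = 0.0029 kg/kg → 0.0029 × 21000 / 9.8 = 6.21 mm
Layer 700–580 hPa: Δp = 120 hPa = 12000 Pa, q̄ = 0.00097 kg/kg → 0.00097 × 12000 / 9.8 = 1.19 mm
Layer 580–400 hPa: Δp = 180 hPa = 18000 Pa, q̄ = 0.00088 kg/kg → 0.00088 × 18000 / 9.8 = 1.62 mm
PW = 5.82 + 6.21 + 1.19 + 1.62 = 14.84 ≈ 14.8 mm.

PW ≈ 14.8 mm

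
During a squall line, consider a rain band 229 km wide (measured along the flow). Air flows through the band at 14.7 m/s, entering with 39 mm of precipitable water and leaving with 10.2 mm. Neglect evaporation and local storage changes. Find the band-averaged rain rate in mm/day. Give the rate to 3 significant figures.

Column moisture flux per unit crosswind length is F = V × PW.
Inflow: F_in = 14.7 × 39 = 573.3 mm·m/s
Outflow: F_out = 14.7 × 10.2 = 149.94 mm·m/s
Steady-state rate R = (F_in − F_out)/L = (573.3 − 149.94) / 229000 m = 1.849e-03 mm/s.
R = 1.849e-03 × 3600 × 24 = 160 mm/day.

R ≈ 160 mm/day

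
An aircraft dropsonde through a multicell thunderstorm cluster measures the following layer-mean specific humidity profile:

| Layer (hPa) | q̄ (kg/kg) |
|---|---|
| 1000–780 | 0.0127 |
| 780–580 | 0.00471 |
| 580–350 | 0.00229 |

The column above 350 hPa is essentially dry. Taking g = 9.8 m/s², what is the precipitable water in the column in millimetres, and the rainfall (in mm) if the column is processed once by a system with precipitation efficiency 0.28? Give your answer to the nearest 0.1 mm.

Precipitable water is the column-integrated vapour mass per unit area: PW = (1/g) Σ q̄ Δp, with q in kg/kg and Δp in Pa (1 kg/m² of water = 1 mm).
Layer 1000–780 hPa: Δp = 220 hPa = 22000 Pa, q̄ = 0.0127 kg/kg → 0.0127 × 22000 / 9.8 = 28.51 mm
Layer 780–580 hPa: Δp = 200 hPa = 20000 Pa, q̄ = 0.00471 kg/kg → 0.00471 × 20000 / 9.8 = 9.61 mm
Layer 580–350 hPa: Δp = 230 hPa = 23000 Pa, q̄ = 0.00229 kg/kg → 0.00229 × 23000 / 9.8 = 5.37 mm
PW = 28.51 + 9.61 + 5.37 = 43.49 ≈ 43.5 mm.
Rainfall = ε × PW = 0.28 × 43.5 = 12.2 mm.

PW ≈ 43.5 mm; rainfall ≈ 12.2 mm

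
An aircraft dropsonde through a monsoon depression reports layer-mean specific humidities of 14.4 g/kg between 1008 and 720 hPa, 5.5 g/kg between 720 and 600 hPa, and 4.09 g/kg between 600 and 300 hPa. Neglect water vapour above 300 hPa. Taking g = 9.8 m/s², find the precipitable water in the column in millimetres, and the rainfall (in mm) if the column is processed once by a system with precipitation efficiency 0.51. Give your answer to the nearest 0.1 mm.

Precipitable water is the column-integrated vapour mass per unit area: PW = (1/g) Σ q̄ Δp, with q in kg/kg and Δp in Pa (1 kg/m² of water = 1 mm).
Layer 1008–720 hPa: Δp = 288 hPa = 28800 Pa, q̄ = 0.0144 kg/kg → 0.0144 × 28800 / 9.8 = 42.32 mm
Layer 720–600 hPa: Δp = 120 hPa = 12000 Pa, q̄ = 0.0055 kg/kg → 0.0055 × 12000 / 9.8 = 6.73 mm
Layer 600–300 hPa: Δp = 300 hPa = 30000 Pa, q̄ = 0.00409 kg/kg → 0.00409 × 30000 / 9.8 = 12.52 mm
PW = 42.32 + 6.73 + 12.52 = 61.57 ≈ 61.6 mm.
Rainfall = ε × PW = 0.51 × 61.6 = 31.4 mm.

PW ≈ 61.6 mm; rainfall ≈ 31.4 mm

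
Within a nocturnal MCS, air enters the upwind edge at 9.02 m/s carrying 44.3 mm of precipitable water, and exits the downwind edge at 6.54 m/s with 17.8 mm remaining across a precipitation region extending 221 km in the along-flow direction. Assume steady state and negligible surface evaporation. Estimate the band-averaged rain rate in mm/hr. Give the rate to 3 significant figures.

R ≈ 4.61 mm/hr

Column moisture flux per unit crosswind length is F = V × PW.
Inflow: F_in = 9.02 × 44.3 = 399.586 mm·m/s
Outflow: F_out = 6.54 × 17.8 = 116.412 mm·m/s
Steady-state rate R = (F_in − F_out)/L = (399.586 − 116.412) / 221000 m = 1.281e-03 mm/s.
R = 1.281e-03 × 3600 = 4.61 mm/hr.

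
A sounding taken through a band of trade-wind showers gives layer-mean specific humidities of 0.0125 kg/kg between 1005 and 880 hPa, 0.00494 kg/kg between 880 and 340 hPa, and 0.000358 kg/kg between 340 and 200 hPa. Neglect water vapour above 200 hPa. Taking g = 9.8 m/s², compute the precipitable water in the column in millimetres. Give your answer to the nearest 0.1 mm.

PW ≈ 43.7 mm

Precipitable water is the column-integrated vapour mass per unit area: PW = (1/g) Σ q̄ Δp, with q in kg/kg and Δp in Pa (1 kg/m² of water = 1 mm).
Layer 1005–880 hPa: Δp = 125 hPa = 12500 Pa, q̄ = 0.0125 kg/kg → 0.0125 × 12500 / 9.8 = 15.94 mm
Layer 880–340 hPa: Δp = 540 hPa = 54000 Pa, q̄ = 0.00494 kg/kg → 0.00494 × 54000 / 9.8 = 27.22 mm
Layer 340–200 hPa: Δp = 140 hPa = 14000 Pa, q̄ = 0.000358 kg/kg → 0.000358 × 14000 / 9.8 = 0.51 mm
PW = 15.94 + 27.22 + 0.51 = 43.67 ≈ 43.7 mm.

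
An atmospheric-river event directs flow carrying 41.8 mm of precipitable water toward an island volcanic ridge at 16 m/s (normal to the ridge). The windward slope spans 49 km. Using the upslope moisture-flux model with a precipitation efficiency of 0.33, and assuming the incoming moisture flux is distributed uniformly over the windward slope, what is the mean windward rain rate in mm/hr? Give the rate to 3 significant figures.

Incoming column moisture flux per unit ridge length: F = V × PW = 16 × 41.8 = 668.8 mm·m/s.
Spread over the 49 km slope with efficiency ε = 0.33: R = ε·F/W = 0.33 × 668.8 / 49000 m = 4.504e-03 mm/s.
R = 4.504e-03 × 3600 = 16.2 mm/hr.

R ≈ 16.2 mm/hr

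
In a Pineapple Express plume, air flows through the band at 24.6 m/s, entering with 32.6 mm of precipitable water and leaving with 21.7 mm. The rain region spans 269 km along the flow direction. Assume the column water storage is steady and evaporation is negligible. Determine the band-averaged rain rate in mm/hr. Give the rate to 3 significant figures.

R ≈ 3.59 mm/hr

Column moisture flux per unit crosswind length is F = V × PW.
Inflow: F_in = 24.6 × 32.6 = 801.96 mm·m/s
Outflow: F_out = 24.6 × 21.7 = 533.82 mm·m/s
Steady-state rate R = (F_in − F_out)/L = (801.96 − 533.82) / 269000 m = 9.968e-04 mm/s.
R = 9.968e-04 × 3600 = 3.59 mm/hr.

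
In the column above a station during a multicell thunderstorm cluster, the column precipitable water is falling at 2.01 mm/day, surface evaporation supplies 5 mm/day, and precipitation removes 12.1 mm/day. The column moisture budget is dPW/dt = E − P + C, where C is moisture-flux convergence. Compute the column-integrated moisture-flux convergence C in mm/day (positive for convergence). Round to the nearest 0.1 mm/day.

dPW/dt = -2.01 mm/day.
C = dPW/dt − E + P = (-2.01) − 5 + 12.1 = 5.1 mm/day.

C ≈ 5.1 mm/day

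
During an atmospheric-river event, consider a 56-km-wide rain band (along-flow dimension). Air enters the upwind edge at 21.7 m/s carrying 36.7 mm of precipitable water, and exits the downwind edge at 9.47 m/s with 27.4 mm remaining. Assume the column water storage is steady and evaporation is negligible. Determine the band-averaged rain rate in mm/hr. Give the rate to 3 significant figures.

Column moisture flux per unit crosswind length is F = V × PW.
Inflow: F_in = 21.7 × 36.7 = 796.39 mm·m/s
Outflow: F_out = 9.47 × 27.4 = 259.478 mm·m/s
Steady-state rate R = (F_in − F_out)/L = (796.39 − 259.478) / 56000 m = 9.588e-03 mm/s.
R = 9.588e-03 × 3600 = 34.5 mm/hr.

R ≈ 34.5 mm/hr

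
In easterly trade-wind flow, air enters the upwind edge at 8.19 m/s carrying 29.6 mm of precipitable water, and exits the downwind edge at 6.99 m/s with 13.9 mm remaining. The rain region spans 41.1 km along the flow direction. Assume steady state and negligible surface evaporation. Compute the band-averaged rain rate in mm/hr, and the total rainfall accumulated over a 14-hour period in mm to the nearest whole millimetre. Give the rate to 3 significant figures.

R ≈ 12.7 mm/hr; total ≈ 178 mm

Column moisture flux per unit crosswind length is F = V × PW.
Inflow: F_in = 8.19 × 29.6 = 242.424 mm·m/s
Outflow: F_out = 6.99 × 13.9 = 97.161 mm·m/s
Steady-state rate R = (F_in − F_out)/L = (242.424 − 97.161) / 41100 m = 3.534e-03 mm/s.
R = 3.534e-03 × 3600 = 12.7 mm/hr.
Over 14 h: total = 12.7 × 14 = 177.8 ≈ 178 mm.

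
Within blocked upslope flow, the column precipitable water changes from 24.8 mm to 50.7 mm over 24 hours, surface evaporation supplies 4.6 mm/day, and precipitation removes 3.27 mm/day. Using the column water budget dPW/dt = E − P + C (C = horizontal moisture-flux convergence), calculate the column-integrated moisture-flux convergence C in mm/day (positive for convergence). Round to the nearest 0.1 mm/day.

C ≈ 24.6 mm/day

dPW/dt = (50.7 − 24.8) mm / (24/24 day) = +25.900 mm/day.
C = dPW/dt − E + P = (+25.900) − 4.6 + 3.27 = 24.6 mm/day.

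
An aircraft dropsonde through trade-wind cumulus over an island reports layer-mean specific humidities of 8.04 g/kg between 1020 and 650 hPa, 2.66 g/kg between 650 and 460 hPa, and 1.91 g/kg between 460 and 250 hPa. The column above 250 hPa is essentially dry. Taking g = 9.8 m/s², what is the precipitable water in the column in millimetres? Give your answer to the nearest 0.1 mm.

PW ≈ 39.6 mm

Precipitable water is the column-integrated vapour mass per unit area: PW = (1/g) Σ q̄ Δp, with q in kg/kg and Δp in Pa (1 kg/m² of water = 1 mm).
Layer 1020–650 hPa: Δp = 370 hPa = 37000 Pa, q̄ = 0.00804 kg/kg → 0.00804 × 37000 / 9.8 = 30.36 mm
Layer 650–460 hPa: Δp = 190 hPa = 19000 Pa, q̄ = 0.00266 kg/kg → 0.00266 × 19000 / 9.8 = 5.16 mm
Layer 460–250 hPa: Δp = 210 hPa = 21000 Pa, q̄ = 0.00191 kg/kg → 0.00191 × 21000 / 9.8 = 4.09 mm
PW = 30.36 + 5.16 + 4.09 = 39.61 ≈ 39.6 mm.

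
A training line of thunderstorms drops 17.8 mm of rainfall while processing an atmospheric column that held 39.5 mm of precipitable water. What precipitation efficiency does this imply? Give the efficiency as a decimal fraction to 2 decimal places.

ε = rainfall / PW = 17.8 / 39.5 = 0.45.

ε ≈ 0.45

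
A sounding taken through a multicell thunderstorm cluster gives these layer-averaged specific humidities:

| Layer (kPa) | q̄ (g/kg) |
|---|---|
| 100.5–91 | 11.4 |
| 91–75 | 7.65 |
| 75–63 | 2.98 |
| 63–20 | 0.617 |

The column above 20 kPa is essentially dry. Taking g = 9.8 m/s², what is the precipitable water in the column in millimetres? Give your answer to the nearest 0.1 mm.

Precipitable water is the column-integrated vapour mass per unit area: PW = (1/g) Σ q̄ Δp, with q in kg/kg and Δp in Pa (1 kg/m² of water = 1 mm).
Layer 100.5–91 kPa: Δp = 95 hPa = 9500 Pa, q̄ = 0.0114 kg/kg → 0.0114 × 9500 / 9.8 = 11.05 mm
Layer 91–75 kPa: Δp = 160 hPa = 16000 Pa, q̄ = 0.00765 kg/kg → 0.00765 × 16000 / 9.8 = 12.49 mm
Layer 75–63 kPa: Δp = 120 hPa = 12000 Pa, q̄ = 0.00298 kg/kg → 0.00298 × 12000 / 9.8 = 3.65 mm
Layer 63–20 kPa: Δp = 430 hPa = 43000 Pa, q̄ = 0.000617 kg/kg → 0.000617 × 43000 / 9.8 = 2.71 mm
PW = 11.05 + 12.49 + 3.65 + 2.71 = 29.90 ≈ 29.9 mm.

PW ≈ 29.9 mm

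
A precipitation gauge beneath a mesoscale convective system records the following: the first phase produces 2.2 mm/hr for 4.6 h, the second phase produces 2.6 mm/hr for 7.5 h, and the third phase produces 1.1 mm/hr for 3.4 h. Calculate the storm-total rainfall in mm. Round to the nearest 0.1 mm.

Total = Σ Rᵢ Δtᵢ = 2.2 × 4.6 + 2.6 × 7.5 + 1.1 × 3.4
      = 10.12 + 19.5 + 3.74 = 33.4 mm.

total ≈ 33.4 mm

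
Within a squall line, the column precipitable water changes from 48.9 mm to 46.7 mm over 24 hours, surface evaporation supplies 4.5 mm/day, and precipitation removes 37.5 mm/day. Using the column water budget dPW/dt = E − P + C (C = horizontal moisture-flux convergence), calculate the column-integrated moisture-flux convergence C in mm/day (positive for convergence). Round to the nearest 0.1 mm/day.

C ≈ 30.8 mm/day

dPW/dt = (46.7 − 48.9) mm / (24/24 day) = -2.200 mm/day.
C = dPW/dt − E + P = (-2.200) − 4.5 + 37.5 = 30.8 mm/day.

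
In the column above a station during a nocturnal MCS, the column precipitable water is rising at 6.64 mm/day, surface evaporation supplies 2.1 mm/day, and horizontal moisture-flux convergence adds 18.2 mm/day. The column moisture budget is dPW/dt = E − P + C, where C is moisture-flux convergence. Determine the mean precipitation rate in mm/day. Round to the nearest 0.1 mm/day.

P ≈ 13.7 mm/day

dPW/dt = +6.64 mm/day.
P = E + C − dPW/dt = 2.1 + (18.2) − (+6.64) = 13.7 mm/day.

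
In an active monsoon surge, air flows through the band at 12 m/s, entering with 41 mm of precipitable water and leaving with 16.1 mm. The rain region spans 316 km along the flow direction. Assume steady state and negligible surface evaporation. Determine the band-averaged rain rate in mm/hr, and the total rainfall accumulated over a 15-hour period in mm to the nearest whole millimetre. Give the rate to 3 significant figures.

Column moisture flux per unit crosswind length is F = V × PW.
Inflow: F_in = 12 × 41 = 492 mm·m/s
Outflow: F_out = 12 × 16.1 = 193.2 mm·m/s
Steady-state rate R = (F_in − F_out)/L = (492 − 193.2) / 316000 m = 9.456e-04 mm/s.
R = 9.456e-04 × 3600 = 3.40 mm/hr.
Over 15 h: total = 3.40 × 15 = 51 mm.

R ≈ 3.40 mm/hr; total ≈ 51 mm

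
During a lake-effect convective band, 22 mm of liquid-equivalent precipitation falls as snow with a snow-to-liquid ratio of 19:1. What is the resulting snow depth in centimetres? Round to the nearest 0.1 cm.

Snow depth = liquid × ratio = 22 mm × 19 = 418 mm = 41.8 cm.

snow depth ≈ 41.8 cm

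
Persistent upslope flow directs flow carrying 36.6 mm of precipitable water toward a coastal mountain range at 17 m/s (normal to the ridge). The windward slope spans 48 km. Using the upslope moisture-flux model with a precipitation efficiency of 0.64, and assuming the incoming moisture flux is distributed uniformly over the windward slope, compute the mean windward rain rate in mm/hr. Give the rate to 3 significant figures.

R ≈ 29.9 mm/hr

Incoming column moisture flux per unit ridge length: F = V × PW = 17 × 36.6 = 622.2 mm·m/s.
Spread over the 48 km slope with efficiency ε = 0.64: R = ε·F/W = 0.64 × 622.2 / 48000 m = 8.296e-03 mm/s.
R = 8.296e-03 × 3600 = 29.9 mm/hr.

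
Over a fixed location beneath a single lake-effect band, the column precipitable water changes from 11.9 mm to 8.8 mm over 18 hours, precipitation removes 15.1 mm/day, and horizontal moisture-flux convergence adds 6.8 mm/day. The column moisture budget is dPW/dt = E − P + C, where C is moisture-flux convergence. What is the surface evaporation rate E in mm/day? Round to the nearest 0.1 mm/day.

E ≈ 4.2 mm/day

dPW/dt = (8.8 − 11.9) mm / (18/24 day) = -4.133 mm/day.
E = dPW/dt + P − C = (-4.133) + 15.1 − (6.8) = 4.2 mm/day.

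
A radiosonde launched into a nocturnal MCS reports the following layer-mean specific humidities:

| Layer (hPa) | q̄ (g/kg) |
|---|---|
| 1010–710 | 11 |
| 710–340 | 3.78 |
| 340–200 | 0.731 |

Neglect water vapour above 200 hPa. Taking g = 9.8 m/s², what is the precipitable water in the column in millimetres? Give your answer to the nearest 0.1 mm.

Precipitable water is the column-integrated vapour mass per unit area: PW = (1/g) Σ q̄ Δp, with q in kg/kg and Δp in Pa (1 kg/m² of water = 1 mm).
Layer 1010–710 hPa: Δp = 300 hPa = 30000 Pa, q̄ = 0.011 kg/kg → 0.011 × 30000 / 9.8 = 33.67 mm
Layer 710–340 hPa: Δp = 370 hPa = 37000 Pa, q̄ = 0.00378 kg/kg → 0.00378 × 37000 / 9.8 = 14.27 mm
Layer 340–200 hPa: Δp = 140 hPa = 14000 Pa, q̄ = 0.000731 kg/kg → 0.000731 × 14000 / 9.8 = 1.04 mm
PW = 33.67 + 14.27 + 1.04 = 48.98 ≈ 49.0 mm.

PW ≈ 49.0 mm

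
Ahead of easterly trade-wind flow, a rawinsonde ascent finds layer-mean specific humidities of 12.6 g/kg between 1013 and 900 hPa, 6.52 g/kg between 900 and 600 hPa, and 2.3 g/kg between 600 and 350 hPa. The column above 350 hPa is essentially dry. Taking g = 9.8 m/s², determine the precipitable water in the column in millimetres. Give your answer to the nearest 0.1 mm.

Precipitable water is the column-integrated vapour mass per unit area: PW = (1/g) Σ q̄ Δp, with q in kg/kg and Δp in Pa (1 kg/m² of water = 1 mm).
Layer 1013–900 hPa: Δp = 113 hPa = 11300 Pa, q̄ = 0.0126 kg/kg → 0.0126 × 11300 / 9.8 = 14.53 mm
Layer 900–600 hPa: Δp = 300 hPa = 30000 Pa, q̄ = 0.00652 kg/kg → 0.00652 × 30000 / 9.8 = 19.96 mm
Layer 600–350 hPa: Δp = 250 hPa = 25000 Pa, q̄ = 0.0023 kg/kg → 0.0023 × 25000 / 9.8 = 5.87 mm
PW = 14.53 + 19.96 + 5.87 = 40.36 ≈ 40.4 mm.

PW ≈ 40.4 mm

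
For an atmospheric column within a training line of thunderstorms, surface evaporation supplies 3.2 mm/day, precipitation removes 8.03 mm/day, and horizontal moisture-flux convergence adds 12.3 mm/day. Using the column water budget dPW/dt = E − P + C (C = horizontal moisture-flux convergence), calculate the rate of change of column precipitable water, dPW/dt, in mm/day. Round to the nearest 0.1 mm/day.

dPW/dt ≈ 7.5 mm/day

dPW/dt = E − P + C = 3.2 − 8.03 + (12.3) = 7.5 mm/day.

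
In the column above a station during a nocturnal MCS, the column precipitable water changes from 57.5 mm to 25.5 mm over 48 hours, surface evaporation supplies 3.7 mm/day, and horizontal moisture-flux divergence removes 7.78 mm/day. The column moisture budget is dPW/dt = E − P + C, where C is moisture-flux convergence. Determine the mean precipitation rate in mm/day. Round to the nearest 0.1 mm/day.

P ≈ 11.9 mm/day

dPW/dt = (25.5 − 57.5) mm / (48/24 day) = -16.000 mm/day.
P = E + C − dPW/dt = 3.7 + (-7.78) − (-16.000) = 11.9 mm/day.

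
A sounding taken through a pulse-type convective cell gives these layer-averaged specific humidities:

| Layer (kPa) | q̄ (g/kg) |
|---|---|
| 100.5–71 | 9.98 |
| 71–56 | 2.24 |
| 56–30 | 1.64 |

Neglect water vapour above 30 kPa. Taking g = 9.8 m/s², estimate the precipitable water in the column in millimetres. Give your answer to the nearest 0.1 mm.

Precipitable water is the column-integrated vapour mass per unit area: PW = (1/g) Σ q̄ Δp, with q in kg/kg and Δp in Pa (1 kg/m² of water = 1 mm).
Layer 100.5–71 kPa: Δp = 295 hPa = 29500 Pa, q̄ = 0.00998 kg/kg → 0.00998 × 29500 / 9.8 = 30.04 mm
Layer 71–56 kPa: Δp = 150 hPa = 15000 Pa, q̄ = 0.00224 kg/kg → 0.00224 × 15000 / 9.8 = 3.43 mm
Layer 56–30 kPa: Δp = 260 hPa = 26000 Pa, q̄ = 0.00164 kg/kg → 0.00164 × 26000 / 9.8 = 4.35 mm
PW = 30.04 + 3.43 + 4.35 = 37.82 ≈ 37.8 mm.

PW ≈ 37.8 mm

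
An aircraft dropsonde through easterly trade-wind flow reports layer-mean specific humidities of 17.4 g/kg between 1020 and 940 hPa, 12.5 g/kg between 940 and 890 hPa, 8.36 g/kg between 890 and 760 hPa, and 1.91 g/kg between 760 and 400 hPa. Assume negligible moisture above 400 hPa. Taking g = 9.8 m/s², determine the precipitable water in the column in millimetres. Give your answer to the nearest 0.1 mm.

Precipitable water is the column-integrated vapour mass per unit area: PW = (1/g) Σ q̄ Δp, with q in kg/kg and Δp in Pa (1 kg/m² of water = 1 mm).
Layer 1020–940 hPa: Δp = 80 hPa = 8000 Pa, q̄ = 0.0174 kg/kg → 0.0174 × 8000 / 9.8 = 14.20 mm
Layer 940–890 hPa: Δp = 50 hPa = 5000 Pa, q̄ = 0.0125 kg/kg → 0.0125 × 5000 / 9.8 = 6.38 mm
Layer 890–760 hPa: Δp = 130 hPa = 13000 Pa, q̄ = 0.00836 kg/kg → 0.00836 × 13000 / 9.8 = 11.09 mm
Layer 760–400 hPa: Δp = 360 hPa = 36000 Pa, q̄ = 0.00191 kg/kg → 0.00191 × 36000 / 9.8 = 7.02 mm
PW = 14.20 + 6.38 + 11.09 + 7.02 = 38.69 ≈ 38.7 mm.

PW ≈ 38.7 mm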